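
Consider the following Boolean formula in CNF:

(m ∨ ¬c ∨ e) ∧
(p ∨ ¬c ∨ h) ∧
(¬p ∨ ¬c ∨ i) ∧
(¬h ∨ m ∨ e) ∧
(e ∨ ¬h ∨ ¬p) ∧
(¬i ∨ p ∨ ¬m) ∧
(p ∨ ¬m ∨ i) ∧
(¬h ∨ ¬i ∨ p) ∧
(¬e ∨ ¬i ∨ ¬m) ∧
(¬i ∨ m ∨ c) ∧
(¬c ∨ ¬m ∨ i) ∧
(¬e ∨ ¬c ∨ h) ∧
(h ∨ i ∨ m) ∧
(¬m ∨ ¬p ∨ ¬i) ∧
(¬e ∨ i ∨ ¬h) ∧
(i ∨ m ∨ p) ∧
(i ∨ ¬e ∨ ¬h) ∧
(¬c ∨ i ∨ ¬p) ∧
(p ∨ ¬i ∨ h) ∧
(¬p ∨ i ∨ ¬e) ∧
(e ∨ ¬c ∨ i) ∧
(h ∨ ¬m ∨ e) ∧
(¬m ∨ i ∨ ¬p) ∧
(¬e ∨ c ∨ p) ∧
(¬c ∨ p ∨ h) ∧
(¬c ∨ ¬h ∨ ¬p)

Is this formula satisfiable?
No

No, the formula is not satisfiable.

No assignment of truth values to the variables can make all 26 clauses true simultaneously.

The formula is UNSAT (unsatisfiable).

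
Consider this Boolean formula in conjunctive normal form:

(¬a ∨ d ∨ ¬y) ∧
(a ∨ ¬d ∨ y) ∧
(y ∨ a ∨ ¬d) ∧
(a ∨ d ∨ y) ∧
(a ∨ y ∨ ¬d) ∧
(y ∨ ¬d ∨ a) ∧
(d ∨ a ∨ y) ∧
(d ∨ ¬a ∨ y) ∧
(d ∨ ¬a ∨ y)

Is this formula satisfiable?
Yes

Yes, the formula is satisfiable.

One satisfying assignment is: d=False, y=True, a=False

Verification: With this assignment, all 9 clauses evaluate to true.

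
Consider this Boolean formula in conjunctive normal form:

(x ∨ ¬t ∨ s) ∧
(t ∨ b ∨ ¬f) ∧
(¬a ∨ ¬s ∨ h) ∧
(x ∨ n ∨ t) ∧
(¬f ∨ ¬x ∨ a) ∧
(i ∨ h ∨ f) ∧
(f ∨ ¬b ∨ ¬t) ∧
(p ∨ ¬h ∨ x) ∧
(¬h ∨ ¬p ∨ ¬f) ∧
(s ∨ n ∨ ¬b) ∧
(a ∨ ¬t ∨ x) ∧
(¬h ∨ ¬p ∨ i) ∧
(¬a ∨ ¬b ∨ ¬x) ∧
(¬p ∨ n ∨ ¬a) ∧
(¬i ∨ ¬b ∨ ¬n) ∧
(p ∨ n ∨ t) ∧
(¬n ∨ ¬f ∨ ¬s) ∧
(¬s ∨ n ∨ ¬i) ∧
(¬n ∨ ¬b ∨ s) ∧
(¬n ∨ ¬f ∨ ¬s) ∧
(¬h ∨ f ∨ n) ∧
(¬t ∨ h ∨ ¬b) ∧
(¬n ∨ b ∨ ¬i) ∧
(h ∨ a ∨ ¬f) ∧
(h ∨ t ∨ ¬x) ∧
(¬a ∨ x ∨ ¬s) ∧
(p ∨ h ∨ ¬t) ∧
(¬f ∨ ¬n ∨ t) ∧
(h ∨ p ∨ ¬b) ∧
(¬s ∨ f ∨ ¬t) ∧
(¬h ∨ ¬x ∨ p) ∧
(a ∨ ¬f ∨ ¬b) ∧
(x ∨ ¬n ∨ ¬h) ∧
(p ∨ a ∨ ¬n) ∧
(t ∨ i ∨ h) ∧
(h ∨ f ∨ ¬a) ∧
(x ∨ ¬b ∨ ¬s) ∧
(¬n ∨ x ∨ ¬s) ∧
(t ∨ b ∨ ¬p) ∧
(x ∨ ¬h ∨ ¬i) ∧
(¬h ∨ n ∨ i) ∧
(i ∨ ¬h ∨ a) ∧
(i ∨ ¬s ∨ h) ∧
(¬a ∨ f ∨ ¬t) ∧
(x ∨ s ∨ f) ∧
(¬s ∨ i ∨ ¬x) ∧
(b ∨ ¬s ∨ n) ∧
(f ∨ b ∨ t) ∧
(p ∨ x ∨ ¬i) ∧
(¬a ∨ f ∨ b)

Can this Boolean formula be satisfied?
Yes

Yes, the formula is satisfiable.

One satisfying assignment is: h=False, p=True, x=True, s=False, a=False, i=True, b=False, t=True, n=False, f=False

Verification: With this assignment, all 50 clauses evaluate to true.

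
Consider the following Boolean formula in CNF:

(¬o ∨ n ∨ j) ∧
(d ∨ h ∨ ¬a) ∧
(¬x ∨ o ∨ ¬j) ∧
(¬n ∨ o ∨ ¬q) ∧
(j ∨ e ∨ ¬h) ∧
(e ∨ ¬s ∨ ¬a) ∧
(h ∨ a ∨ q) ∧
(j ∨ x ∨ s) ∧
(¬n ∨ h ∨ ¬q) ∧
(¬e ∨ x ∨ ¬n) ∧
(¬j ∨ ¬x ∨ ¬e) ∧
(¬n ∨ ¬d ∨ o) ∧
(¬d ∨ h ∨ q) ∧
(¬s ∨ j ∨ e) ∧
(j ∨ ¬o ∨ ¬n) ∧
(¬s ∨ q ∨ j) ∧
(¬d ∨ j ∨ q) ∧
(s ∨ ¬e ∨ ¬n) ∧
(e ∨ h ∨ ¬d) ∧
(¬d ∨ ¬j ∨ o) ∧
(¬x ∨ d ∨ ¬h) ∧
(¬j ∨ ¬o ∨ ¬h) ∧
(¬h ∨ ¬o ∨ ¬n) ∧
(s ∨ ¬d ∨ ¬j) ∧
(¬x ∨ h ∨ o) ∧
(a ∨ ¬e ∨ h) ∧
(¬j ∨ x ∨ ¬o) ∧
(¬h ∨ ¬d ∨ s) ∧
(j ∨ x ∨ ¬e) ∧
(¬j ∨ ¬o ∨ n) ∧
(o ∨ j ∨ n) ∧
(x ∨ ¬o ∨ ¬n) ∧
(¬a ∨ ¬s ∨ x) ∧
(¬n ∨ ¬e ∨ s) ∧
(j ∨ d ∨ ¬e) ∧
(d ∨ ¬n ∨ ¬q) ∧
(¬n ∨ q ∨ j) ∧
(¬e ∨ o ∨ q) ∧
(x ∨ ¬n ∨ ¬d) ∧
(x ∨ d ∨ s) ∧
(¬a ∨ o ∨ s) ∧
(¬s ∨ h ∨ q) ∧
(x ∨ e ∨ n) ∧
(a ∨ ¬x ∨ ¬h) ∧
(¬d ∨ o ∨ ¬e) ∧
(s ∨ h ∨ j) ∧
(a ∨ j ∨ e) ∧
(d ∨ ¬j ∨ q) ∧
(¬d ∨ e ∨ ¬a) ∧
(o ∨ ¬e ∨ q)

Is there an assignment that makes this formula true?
Yes

Yes, the formula is satisfiable.

One satisfying assignment is: q=True, o=False, x=False, e=True, a=False, d=False, n=False, s=True, j=True, h=True

Verification: With this assignment, all 50 clauses evaluate to true.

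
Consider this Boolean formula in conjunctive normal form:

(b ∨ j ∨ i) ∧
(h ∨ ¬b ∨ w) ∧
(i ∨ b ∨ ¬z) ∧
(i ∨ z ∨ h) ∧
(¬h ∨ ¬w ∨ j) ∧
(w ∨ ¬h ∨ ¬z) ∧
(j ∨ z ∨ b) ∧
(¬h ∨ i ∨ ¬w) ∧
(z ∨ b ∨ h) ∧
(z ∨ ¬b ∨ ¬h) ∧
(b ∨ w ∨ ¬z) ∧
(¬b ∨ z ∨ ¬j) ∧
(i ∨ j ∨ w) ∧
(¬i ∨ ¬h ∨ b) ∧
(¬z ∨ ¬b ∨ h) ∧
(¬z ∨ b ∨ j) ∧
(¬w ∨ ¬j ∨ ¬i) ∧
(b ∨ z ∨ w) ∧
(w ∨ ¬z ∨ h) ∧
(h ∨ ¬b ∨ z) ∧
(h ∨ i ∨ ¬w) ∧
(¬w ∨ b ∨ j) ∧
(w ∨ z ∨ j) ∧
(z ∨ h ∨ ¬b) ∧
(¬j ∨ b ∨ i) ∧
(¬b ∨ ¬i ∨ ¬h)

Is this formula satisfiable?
No

No, the formula is not satisfiable.

No assignment of truth values to the variables can make all 26 clauses true simultaneously.

The formula is UNSAT (unsatisfiable).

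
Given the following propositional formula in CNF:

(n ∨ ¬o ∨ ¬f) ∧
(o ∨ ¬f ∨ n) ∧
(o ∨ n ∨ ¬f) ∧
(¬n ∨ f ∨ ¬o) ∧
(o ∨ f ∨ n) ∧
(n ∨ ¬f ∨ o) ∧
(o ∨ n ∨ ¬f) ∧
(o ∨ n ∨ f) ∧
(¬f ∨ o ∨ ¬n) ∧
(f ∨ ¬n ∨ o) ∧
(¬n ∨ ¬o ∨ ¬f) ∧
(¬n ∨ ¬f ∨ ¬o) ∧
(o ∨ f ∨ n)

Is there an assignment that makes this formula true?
Yes

Yes, the formula is satisfiable.

One satisfying assignment is: o=True, n=False, f=False

Verification: With this assignment, all 13 clauses evaluate to true.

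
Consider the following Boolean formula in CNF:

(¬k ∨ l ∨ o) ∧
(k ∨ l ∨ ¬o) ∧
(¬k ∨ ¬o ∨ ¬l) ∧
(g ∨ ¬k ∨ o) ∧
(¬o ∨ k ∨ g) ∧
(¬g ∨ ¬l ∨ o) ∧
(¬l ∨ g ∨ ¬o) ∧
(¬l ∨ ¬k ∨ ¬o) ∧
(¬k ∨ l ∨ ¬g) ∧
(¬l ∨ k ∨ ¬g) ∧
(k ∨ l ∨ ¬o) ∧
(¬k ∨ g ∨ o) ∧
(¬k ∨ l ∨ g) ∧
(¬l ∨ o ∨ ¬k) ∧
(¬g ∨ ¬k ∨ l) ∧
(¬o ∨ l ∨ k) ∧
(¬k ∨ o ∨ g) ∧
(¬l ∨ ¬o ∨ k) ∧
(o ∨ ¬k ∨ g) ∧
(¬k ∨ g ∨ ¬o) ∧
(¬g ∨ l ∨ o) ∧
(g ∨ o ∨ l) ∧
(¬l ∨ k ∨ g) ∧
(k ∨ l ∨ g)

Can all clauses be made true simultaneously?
No

No, the formula is not satisfiable.

No assignment of truth values to the variables can make all 24 clauses true simultaneously.

The formula is UNSAT (unsatisfiable).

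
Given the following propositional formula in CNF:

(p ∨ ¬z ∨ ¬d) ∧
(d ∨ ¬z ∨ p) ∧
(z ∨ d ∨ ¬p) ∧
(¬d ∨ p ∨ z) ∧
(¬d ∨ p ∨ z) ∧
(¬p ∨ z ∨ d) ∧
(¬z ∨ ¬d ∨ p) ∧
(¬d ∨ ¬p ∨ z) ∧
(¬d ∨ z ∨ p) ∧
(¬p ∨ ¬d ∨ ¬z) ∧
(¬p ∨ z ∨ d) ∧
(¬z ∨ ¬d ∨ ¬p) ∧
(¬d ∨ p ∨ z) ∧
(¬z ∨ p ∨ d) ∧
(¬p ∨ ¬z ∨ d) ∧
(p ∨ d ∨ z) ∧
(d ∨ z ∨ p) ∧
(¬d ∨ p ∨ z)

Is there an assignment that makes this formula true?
No

No, the formula is not satisfiable.

No assignment of truth values to the variables can make all 18 clauses true simultaneously.

The formula is UNSAT (unsatisfiable).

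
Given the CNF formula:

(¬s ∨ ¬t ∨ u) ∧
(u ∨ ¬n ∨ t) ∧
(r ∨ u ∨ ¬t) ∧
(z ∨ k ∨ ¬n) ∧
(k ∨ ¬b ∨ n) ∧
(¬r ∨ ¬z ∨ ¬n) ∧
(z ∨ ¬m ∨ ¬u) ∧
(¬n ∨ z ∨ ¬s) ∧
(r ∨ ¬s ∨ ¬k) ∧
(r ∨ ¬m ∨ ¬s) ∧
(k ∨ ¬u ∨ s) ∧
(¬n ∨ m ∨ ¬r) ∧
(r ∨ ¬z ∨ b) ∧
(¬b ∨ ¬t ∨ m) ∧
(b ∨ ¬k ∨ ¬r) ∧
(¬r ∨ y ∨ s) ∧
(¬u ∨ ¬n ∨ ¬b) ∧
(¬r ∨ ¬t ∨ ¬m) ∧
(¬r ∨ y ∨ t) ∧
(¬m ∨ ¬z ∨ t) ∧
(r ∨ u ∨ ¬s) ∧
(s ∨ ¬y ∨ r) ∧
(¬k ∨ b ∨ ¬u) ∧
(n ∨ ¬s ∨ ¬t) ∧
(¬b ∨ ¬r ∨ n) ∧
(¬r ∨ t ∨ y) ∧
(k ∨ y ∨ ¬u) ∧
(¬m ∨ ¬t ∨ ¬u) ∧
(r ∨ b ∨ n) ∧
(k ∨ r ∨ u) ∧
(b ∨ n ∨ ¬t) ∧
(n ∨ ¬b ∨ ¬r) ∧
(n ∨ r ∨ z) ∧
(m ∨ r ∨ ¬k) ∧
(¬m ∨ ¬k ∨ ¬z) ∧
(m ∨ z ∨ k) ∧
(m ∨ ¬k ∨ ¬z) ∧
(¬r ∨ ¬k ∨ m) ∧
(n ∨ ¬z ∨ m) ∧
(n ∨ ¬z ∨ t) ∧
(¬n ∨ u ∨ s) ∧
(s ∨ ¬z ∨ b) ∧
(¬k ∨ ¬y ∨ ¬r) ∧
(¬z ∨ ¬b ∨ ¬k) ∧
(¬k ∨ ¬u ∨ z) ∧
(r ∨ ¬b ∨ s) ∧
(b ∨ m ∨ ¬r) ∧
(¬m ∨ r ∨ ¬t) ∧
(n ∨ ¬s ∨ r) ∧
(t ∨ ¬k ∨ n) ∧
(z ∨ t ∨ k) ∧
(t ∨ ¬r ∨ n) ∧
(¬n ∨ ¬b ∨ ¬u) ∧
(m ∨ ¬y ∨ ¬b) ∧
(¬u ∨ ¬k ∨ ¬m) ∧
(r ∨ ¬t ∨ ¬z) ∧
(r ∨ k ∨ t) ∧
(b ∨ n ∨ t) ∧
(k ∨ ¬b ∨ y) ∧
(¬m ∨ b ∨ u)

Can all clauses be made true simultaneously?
No

No, the formula is not satisfiable.

No assignment of truth values to the variables can make all 60 clauses true simultaneously.

The formula is UNSAT (unsatisfiable).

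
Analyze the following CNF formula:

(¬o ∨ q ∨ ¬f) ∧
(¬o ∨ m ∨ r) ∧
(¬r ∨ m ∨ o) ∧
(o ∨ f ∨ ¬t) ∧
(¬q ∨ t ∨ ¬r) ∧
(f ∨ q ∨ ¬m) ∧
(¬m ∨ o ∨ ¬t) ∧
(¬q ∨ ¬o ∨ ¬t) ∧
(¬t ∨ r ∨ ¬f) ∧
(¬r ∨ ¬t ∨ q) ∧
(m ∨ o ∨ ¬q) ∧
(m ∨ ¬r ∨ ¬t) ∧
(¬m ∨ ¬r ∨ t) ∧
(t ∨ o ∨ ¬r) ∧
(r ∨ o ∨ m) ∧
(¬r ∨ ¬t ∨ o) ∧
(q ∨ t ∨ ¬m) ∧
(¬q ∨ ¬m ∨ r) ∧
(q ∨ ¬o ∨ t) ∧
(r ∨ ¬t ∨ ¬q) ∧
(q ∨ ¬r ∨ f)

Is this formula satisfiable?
No

No, the formula is not satisfiable.

No assignment of truth values to the variables can make all 21 clauses true simultaneously.

The formula is UNSAT (unsatisfiable).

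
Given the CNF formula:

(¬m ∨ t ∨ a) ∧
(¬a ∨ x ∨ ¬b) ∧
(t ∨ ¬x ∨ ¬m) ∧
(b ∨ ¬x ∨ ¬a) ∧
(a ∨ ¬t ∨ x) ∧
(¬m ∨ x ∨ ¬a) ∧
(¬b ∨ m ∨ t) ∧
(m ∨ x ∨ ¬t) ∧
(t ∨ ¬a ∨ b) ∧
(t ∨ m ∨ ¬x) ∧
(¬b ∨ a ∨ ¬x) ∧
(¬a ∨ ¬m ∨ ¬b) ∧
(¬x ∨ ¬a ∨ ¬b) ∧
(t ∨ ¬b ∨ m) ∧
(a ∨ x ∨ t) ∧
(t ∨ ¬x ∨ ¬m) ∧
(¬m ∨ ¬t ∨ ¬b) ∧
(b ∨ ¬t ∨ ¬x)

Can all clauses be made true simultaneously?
No

No, the formula is not satisfiable.

No assignment of truth values to the variables can make all 18 clauses true simultaneously.

The formula is UNSAT (unsatisfiable).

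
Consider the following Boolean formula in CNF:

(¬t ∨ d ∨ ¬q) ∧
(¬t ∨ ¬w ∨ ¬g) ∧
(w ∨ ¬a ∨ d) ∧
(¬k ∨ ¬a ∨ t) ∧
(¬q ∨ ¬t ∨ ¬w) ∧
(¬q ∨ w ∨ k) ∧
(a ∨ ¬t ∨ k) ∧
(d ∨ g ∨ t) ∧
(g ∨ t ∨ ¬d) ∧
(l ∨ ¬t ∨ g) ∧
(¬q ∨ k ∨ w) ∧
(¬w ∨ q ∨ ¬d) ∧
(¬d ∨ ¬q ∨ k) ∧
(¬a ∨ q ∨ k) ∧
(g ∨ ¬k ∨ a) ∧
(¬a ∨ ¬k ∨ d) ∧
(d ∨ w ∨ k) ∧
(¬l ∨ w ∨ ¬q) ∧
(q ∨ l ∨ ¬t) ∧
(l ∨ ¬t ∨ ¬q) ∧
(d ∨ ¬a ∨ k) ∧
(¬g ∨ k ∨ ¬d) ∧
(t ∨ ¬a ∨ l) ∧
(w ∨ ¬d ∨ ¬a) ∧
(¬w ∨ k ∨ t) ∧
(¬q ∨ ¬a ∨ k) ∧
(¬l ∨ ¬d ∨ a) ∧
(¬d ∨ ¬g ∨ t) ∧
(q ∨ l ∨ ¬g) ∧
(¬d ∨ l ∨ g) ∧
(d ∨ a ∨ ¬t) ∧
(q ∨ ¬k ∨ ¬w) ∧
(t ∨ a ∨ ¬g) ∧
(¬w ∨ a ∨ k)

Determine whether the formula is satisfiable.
No

No, the formula is not satisfiable.

No assignment of truth values to the variables can make all 34 clauses true simultaneously.

The formula is UNSAT (unsatisfiable).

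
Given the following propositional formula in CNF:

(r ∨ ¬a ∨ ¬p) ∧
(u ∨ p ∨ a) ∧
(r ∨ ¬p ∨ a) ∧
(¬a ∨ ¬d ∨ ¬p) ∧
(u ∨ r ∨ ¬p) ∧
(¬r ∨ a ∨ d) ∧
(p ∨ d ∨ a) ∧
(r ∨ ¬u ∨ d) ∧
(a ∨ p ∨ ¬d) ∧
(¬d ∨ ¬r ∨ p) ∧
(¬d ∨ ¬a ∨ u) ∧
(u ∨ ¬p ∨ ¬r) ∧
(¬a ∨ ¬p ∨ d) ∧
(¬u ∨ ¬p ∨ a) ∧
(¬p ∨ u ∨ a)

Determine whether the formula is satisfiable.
Yes

Yes, the formula is satisfiable.

One satisfying assignment is: d=False, u=False, p=False, r=False, a=True

Verification: With this assignment, all 15 clauses evaluate to true.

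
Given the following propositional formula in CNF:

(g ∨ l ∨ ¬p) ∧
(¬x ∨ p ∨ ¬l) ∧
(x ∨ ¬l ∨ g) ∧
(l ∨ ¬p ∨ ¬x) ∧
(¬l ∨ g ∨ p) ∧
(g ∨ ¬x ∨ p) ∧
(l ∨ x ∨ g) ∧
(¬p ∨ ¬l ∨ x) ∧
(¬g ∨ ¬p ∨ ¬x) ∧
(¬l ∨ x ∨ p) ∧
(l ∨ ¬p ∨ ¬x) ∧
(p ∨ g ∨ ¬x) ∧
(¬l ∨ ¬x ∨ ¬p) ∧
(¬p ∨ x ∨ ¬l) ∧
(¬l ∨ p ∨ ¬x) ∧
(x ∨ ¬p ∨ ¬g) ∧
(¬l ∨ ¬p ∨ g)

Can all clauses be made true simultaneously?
Yes

Yes, the formula is satisfiable.

One satisfying assignment is: x=False, l=False, g=True, p=False

Verification: With this assignment, all 17 clauses evaluate to true.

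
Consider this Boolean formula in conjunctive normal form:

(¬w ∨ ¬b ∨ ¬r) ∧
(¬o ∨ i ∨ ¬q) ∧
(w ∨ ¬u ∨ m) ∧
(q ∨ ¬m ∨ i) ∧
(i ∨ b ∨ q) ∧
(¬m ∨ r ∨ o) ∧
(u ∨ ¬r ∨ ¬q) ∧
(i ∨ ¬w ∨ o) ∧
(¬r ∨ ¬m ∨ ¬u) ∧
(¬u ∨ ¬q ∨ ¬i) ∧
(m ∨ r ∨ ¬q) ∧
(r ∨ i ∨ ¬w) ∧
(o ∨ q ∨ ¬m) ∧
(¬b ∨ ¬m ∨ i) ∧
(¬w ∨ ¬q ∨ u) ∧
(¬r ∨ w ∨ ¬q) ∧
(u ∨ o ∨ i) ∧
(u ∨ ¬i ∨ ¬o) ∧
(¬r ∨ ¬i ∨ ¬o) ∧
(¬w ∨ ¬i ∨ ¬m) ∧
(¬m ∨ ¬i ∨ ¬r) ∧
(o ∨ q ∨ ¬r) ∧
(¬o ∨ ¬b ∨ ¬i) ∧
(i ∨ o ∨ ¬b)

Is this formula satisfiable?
Yes

Yes, the formula is satisfiable.

One satisfying assignment is: b=False, i=True, q=False, w=False, u=False, m=False, o=False, r=False

Verification: With this assignment, all 24 clauses evaluate to true.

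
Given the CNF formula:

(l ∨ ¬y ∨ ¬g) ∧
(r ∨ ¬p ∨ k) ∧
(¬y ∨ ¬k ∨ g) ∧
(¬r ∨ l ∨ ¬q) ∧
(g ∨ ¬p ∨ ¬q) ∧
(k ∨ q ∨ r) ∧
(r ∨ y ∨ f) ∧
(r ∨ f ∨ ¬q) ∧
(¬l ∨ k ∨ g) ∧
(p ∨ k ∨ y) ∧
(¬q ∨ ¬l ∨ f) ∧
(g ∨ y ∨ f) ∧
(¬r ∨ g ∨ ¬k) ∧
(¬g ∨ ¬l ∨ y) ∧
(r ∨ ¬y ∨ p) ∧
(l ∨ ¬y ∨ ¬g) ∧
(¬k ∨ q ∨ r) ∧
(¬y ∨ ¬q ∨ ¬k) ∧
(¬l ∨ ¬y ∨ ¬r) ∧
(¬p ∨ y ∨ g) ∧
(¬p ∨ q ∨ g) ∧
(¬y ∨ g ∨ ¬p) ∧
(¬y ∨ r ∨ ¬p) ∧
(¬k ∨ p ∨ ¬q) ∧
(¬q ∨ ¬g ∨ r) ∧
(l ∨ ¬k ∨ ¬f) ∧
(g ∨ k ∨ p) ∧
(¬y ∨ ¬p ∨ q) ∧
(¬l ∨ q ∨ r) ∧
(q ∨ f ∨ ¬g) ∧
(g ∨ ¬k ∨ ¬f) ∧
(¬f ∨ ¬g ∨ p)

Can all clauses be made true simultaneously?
Yes

Yes, the formula is satisfiable.

One satisfying assignment is: y=False, l=False, k=False, q=False, f=True, p=True, g=True, r=True

Verification: With this assignment, all 32 clauses evaluate to true.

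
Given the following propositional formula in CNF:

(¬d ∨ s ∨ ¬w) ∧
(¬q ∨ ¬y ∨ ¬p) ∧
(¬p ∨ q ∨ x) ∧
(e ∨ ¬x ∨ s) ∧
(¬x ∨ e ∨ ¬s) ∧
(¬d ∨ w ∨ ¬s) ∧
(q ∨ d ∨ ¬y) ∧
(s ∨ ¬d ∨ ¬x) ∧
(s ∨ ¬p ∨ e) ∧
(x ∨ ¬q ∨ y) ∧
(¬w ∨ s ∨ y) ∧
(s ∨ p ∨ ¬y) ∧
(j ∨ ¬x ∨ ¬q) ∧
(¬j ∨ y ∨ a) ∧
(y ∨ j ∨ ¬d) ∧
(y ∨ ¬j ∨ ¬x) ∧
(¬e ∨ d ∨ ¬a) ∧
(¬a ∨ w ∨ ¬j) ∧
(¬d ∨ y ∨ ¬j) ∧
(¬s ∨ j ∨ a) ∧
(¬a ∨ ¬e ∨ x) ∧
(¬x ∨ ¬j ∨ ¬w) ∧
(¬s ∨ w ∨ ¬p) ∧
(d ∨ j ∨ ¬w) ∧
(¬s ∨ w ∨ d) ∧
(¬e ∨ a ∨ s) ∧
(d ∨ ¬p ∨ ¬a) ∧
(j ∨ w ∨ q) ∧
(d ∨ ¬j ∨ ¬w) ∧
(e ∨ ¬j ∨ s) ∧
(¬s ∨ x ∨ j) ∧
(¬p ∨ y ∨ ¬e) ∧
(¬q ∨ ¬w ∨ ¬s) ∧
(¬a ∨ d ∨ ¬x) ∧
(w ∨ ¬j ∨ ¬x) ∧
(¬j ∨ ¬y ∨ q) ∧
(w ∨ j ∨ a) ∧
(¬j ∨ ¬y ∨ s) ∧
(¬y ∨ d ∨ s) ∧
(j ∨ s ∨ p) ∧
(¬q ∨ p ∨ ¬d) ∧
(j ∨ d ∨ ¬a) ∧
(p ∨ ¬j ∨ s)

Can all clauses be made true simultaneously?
Yes

Yes, the formula is satisfiable.

One satisfying assignment is: e=True, j=False, x=True, d=True, w=True, p=False, y=True, q=False, s=True, a=True

Verification: With this assignment, all 43 clauses evaluate to true.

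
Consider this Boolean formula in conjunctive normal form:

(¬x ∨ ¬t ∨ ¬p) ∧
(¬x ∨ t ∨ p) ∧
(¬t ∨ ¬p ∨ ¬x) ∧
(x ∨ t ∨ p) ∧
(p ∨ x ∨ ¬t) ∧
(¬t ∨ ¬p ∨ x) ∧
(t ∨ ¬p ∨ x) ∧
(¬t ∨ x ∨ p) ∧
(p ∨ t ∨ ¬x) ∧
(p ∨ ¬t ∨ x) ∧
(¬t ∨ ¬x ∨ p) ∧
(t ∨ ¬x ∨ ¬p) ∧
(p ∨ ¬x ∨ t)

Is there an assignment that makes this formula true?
No

No, the formula is not satisfiable.

No assignment of truth values to the variables can make all 13 clauses true simultaneously.

The formula is UNSAT (unsatisfiable).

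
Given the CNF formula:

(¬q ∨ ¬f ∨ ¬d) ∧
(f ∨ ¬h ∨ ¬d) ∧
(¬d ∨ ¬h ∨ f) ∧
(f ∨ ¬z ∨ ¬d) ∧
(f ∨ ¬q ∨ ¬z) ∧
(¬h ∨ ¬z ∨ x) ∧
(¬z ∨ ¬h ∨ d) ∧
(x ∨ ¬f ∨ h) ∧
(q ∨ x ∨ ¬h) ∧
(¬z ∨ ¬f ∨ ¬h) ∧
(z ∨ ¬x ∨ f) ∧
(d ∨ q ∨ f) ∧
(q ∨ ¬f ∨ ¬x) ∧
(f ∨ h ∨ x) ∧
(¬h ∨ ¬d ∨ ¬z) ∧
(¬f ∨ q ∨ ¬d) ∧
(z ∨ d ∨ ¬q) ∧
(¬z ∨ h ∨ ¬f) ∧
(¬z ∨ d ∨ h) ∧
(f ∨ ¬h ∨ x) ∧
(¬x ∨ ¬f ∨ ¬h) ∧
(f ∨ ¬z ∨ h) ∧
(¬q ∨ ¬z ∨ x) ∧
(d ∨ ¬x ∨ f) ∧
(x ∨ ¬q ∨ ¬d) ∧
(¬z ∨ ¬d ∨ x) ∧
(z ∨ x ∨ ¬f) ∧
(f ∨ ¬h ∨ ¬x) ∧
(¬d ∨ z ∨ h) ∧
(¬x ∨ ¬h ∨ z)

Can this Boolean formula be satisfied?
No

No, the formula is not satisfiable.

No assignment of truth values to the variables can make all 30 clauses true simultaneously.

The formula is UNSAT (unsatisfiable).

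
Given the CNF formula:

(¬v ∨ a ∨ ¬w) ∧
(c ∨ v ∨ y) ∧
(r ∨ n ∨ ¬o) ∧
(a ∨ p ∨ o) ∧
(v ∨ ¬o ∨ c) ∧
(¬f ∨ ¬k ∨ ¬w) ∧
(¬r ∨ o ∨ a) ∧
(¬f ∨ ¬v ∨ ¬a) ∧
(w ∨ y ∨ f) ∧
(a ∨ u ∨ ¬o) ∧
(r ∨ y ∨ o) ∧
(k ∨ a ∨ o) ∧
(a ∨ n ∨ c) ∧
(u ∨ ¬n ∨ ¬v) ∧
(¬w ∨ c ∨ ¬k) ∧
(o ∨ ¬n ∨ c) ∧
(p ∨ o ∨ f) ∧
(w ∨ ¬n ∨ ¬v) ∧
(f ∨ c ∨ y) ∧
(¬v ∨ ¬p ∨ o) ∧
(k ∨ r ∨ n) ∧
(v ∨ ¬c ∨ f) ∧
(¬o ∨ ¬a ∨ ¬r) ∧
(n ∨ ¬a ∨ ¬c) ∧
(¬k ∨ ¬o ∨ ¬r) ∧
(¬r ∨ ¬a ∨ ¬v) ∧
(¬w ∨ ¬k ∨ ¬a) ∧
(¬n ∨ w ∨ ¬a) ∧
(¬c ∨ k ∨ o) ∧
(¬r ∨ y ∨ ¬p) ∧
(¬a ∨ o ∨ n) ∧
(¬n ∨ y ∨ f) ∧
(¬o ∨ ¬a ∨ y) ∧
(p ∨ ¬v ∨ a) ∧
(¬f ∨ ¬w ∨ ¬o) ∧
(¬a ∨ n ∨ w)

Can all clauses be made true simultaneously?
Yes

Yes, the formula is satisfiable.

One satisfying assignment is: a=False, n=False, c=True, w=False, f=False, o=True, u=True, p=True, r=True, v=True, k=False, y=True

Verification: With this assignment, all 36 clauses evaluate to true.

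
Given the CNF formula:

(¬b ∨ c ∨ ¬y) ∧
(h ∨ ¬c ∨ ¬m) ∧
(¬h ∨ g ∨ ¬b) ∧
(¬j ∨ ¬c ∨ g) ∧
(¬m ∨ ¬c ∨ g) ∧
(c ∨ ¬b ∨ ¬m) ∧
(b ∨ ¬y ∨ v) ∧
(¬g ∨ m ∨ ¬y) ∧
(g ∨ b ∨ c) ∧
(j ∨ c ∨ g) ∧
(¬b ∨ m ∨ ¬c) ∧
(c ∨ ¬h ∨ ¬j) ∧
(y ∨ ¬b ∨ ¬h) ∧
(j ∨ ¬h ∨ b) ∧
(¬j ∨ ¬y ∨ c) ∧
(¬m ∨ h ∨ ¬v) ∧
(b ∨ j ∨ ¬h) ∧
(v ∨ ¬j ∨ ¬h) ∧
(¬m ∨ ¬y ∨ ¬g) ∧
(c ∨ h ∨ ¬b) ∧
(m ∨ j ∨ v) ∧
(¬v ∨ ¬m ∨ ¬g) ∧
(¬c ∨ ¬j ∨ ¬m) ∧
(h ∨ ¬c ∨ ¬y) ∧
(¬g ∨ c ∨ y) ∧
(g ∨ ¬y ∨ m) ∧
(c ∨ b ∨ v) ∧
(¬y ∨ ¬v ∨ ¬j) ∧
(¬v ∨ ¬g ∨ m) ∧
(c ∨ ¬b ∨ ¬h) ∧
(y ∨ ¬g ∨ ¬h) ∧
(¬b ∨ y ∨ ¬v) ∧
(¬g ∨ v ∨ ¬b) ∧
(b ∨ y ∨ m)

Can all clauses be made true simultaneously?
No

No, the formula is not satisfiable.

No assignment of truth values to the variables can make all 34 clauses true simultaneously.

The formula is UNSAT (unsatisfiable).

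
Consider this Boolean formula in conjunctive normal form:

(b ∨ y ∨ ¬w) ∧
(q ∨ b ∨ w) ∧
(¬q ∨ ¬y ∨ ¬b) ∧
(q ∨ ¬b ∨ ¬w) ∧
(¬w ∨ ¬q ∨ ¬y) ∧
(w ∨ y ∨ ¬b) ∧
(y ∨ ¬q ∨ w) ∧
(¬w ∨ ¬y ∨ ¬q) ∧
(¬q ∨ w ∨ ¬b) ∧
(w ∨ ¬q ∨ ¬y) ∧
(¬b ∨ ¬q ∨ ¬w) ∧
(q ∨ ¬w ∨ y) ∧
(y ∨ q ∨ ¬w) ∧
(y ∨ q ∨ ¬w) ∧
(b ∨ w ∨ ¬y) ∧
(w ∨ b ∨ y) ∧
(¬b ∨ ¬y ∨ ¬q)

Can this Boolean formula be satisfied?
Yes

Yes, the formula is satisfiable.

One satisfying assignment is: q=False, y=True, w=False, b=True

Verification: With this assignment, all 17 clauses evaluate to true.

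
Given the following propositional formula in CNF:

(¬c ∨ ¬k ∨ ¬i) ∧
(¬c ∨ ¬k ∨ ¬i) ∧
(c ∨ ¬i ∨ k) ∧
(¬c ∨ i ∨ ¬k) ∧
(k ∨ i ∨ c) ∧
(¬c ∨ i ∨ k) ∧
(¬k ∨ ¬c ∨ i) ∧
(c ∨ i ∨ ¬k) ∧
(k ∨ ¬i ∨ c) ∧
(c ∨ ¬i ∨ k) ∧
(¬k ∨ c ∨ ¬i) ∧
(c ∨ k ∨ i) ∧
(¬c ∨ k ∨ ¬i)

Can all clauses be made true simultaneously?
No

No, the formula is not satisfiable.

No assignment of truth values to the variables can make all 13 clauses true simultaneously.

The formula is UNSAT (unsatisfiable).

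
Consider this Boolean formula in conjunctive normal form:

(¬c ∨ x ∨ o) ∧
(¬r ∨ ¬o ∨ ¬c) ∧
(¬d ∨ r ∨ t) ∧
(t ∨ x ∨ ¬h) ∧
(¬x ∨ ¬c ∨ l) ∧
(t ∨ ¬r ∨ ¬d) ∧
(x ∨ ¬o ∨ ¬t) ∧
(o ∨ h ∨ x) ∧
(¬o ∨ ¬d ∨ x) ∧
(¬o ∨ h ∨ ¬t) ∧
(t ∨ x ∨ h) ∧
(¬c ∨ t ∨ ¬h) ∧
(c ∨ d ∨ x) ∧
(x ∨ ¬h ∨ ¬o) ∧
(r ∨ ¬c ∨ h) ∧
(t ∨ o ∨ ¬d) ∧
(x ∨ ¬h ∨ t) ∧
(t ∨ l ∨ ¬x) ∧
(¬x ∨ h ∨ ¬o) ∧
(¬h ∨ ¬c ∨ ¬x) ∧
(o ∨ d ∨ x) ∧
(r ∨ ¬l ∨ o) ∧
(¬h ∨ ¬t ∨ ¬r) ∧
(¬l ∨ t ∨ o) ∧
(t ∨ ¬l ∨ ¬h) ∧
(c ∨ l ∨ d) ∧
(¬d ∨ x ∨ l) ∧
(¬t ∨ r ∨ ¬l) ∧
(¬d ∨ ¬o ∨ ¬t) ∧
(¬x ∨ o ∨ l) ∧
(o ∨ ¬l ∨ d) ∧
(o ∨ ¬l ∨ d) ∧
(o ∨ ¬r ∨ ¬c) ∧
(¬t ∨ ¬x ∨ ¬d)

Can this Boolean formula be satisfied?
No

No, the formula is not satisfiable.

No assignment of truth values to the variables can make all 34 clauses true simultaneously.

The formula is UNSAT (unsatisfiable).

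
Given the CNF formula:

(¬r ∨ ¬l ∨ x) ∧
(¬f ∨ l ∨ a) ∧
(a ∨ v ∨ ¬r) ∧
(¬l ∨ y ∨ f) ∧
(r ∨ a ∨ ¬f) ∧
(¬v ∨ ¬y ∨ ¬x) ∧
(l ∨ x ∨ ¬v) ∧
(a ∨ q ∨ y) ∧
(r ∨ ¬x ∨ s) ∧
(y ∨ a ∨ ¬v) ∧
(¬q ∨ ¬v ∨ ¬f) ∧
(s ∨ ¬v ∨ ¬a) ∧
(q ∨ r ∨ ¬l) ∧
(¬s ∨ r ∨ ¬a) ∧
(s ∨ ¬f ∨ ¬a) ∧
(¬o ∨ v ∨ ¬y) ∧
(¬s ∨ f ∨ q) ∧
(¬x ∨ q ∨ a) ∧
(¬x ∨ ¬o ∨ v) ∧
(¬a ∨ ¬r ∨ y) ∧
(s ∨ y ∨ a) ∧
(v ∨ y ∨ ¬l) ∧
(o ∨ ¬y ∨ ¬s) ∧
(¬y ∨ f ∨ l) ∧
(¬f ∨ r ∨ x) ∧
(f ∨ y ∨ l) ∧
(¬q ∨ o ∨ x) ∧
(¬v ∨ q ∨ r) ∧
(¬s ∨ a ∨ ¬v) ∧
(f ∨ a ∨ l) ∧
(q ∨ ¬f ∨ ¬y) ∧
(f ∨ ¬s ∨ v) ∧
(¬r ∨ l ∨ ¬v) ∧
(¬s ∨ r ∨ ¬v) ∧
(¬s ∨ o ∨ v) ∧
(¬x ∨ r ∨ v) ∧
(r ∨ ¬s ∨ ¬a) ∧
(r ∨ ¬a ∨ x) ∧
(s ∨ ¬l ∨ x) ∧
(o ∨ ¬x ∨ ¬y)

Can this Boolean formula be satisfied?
No

No, the formula is not satisfiable.

No assignment of truth values to the variables can make all 40 clauses true simultaneously.

The formula is UNSAT (unsatisfiable).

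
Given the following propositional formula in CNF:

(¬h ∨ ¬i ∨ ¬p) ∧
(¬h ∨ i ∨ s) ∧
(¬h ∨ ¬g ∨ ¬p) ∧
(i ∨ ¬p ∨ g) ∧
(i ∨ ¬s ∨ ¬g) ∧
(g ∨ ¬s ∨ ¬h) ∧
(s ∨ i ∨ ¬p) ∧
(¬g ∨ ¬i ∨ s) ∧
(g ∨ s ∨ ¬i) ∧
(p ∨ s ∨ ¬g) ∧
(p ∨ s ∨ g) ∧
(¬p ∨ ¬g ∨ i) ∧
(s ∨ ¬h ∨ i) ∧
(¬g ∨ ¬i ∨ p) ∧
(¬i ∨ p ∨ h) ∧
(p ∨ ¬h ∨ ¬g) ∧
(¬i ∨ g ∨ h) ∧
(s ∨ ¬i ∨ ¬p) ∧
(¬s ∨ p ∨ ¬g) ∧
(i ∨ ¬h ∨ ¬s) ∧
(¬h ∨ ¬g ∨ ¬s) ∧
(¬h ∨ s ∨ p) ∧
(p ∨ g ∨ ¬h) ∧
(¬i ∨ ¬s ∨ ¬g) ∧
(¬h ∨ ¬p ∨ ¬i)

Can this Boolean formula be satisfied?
Yes

Yes, the formula is satisfiable.

One satisfying assignment is: p=False, s=True, h=False, g=False, i=False

Verification: With this assignment, all 25 clauses evaluate to true.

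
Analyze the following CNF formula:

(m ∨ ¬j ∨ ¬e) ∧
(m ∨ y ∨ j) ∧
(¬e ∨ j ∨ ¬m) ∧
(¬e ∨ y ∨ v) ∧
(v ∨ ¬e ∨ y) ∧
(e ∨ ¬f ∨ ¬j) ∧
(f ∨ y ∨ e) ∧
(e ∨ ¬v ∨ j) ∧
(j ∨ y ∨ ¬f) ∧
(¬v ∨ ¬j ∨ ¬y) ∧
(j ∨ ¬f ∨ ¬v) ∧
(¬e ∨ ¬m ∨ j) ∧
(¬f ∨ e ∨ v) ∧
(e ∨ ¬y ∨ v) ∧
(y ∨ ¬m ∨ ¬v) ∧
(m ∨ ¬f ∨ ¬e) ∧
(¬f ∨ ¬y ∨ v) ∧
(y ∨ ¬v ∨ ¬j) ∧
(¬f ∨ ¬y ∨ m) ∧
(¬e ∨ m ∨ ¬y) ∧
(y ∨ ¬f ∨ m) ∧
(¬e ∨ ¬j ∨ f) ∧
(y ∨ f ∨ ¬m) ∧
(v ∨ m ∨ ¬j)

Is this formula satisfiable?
No

No, the formula is not satisfiable.

No assignment of truth values to the variables can make all 24 clauses true simultaneously.

The formula is UNSAT (unsatisfiable).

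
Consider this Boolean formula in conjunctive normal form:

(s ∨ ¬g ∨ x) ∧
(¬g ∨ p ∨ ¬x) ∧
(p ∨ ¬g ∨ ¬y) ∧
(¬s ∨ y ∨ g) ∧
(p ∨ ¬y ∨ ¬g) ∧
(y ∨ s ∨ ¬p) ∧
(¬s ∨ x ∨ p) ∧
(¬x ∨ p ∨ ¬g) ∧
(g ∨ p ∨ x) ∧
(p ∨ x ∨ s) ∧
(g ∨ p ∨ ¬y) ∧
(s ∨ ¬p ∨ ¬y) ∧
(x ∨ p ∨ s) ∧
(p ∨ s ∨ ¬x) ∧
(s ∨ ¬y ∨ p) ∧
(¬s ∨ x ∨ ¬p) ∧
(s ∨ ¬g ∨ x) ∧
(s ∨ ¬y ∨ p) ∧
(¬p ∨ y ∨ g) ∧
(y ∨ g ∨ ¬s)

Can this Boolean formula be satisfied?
Yes

Yes, the formula is satisfiable.

One satisfying assignment is: p=True, y=True, g=True, s=True, x=True

Verification: With this assignment, all 20 clauses evaluate to true.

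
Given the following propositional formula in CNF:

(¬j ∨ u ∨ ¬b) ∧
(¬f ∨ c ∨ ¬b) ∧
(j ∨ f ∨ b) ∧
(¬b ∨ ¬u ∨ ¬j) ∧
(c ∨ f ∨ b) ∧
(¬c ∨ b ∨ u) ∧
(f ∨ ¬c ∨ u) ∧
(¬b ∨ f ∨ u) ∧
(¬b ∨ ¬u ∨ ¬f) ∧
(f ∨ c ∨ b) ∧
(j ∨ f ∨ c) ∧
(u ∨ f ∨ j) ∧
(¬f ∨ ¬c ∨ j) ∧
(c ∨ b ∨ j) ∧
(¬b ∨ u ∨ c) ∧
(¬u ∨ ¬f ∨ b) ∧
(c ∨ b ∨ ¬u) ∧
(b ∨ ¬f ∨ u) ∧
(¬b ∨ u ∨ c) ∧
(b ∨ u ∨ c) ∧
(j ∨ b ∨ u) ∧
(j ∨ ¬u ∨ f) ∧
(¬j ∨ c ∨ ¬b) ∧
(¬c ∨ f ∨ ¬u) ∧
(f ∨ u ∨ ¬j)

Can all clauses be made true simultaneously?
No

No, the formula is not satisfiable.

No assignment of truth values to the variables can make all 25 clauses true simultaneously.

The formula is UNSAT (unsatisfiable).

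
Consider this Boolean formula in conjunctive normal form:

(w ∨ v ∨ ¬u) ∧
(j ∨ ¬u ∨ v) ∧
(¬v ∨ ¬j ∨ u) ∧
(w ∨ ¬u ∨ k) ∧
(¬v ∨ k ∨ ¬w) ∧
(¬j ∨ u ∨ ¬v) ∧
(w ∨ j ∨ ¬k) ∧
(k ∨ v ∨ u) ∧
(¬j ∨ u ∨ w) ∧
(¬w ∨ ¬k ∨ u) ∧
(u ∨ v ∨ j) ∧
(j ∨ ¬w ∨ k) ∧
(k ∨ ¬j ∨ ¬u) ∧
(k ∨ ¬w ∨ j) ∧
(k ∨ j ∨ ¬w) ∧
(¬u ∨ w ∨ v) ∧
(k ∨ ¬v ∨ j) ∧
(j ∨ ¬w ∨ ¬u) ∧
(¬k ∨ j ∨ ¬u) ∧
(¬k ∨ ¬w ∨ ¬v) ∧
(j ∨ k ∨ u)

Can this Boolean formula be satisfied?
Yes

Yes, the formula is satisfiable.

One satisfying assignment is: k=True, v=False, j=True, w=True, u=True

Verification: With this assignment, all 21 clauses evaluate to true.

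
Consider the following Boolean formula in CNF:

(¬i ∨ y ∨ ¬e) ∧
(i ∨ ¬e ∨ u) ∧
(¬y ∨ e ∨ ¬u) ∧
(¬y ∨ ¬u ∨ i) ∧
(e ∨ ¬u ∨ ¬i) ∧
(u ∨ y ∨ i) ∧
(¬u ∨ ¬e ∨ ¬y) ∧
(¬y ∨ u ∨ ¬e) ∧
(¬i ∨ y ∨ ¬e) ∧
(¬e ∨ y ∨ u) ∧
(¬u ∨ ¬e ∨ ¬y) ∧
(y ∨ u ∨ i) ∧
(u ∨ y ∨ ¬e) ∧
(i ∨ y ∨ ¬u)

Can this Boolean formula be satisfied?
Yes

Yes, the formula is satisfiable.

One satisfying assignment is: u=False, i=False, y=True, e=False

Verification: With this assignment, all 14 clauses evaluate to true.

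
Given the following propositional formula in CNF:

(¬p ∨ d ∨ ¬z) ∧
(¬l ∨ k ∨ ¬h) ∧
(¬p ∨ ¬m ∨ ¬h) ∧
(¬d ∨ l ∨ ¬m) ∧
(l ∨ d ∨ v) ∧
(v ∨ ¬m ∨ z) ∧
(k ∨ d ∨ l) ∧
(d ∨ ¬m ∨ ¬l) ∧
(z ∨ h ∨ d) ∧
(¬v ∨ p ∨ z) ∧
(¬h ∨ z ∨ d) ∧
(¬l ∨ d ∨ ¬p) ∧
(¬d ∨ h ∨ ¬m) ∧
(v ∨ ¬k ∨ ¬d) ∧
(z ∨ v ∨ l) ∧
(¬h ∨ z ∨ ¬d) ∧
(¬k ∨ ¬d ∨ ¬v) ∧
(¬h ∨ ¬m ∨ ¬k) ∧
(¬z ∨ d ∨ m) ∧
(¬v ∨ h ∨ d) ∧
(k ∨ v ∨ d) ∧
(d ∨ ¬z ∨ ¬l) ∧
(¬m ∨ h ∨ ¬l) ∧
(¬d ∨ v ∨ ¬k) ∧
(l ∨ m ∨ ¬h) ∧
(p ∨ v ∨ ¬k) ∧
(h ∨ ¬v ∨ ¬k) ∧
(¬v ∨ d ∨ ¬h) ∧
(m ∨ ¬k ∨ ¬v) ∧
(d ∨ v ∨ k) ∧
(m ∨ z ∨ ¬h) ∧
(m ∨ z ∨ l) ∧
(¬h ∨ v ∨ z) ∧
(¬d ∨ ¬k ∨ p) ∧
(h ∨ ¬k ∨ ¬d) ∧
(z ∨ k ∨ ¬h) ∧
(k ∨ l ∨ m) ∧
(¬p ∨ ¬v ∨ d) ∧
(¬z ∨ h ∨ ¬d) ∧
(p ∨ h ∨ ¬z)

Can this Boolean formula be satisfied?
Yes

Yes, the formula is satisfiable.

One satisfying assignment is: p=False, m=False, v=False, k=False, l=True, d=True, z=False, h=False

Verification: With this assignment, all 40 clauses evaluate to true.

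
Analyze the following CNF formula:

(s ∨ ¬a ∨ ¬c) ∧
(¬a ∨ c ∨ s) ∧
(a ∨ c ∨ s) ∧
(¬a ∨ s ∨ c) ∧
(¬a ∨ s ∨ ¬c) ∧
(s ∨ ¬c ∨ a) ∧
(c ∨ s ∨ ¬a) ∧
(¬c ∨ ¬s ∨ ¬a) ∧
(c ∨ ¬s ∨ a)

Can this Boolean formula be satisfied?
Yes

Yes, the formula is satisfiable.

One satisfying assignment is: a=True, c=False, s=True

Verification: With this assignment, all 9 clauses evaluate to true.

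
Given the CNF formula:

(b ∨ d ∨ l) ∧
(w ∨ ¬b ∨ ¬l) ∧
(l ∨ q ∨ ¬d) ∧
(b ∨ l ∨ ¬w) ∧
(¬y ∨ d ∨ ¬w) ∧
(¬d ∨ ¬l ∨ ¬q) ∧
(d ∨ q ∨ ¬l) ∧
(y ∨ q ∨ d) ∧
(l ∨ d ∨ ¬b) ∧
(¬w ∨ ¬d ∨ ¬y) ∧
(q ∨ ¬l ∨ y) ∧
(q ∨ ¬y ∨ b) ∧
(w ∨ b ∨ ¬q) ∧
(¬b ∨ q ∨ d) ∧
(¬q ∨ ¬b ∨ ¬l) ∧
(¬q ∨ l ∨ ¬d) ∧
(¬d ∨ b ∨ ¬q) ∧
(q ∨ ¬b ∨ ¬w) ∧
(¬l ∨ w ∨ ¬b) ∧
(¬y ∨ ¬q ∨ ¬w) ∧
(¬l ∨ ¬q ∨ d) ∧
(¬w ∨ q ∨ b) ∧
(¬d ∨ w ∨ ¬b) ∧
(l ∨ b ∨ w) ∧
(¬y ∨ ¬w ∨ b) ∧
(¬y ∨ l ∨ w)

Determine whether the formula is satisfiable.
No

No, the formula is not satisfiable.

No assignment of truth values to the variables can make all 26 clauses true simultaneously.

The formula is UNSAT (unsatisfiable).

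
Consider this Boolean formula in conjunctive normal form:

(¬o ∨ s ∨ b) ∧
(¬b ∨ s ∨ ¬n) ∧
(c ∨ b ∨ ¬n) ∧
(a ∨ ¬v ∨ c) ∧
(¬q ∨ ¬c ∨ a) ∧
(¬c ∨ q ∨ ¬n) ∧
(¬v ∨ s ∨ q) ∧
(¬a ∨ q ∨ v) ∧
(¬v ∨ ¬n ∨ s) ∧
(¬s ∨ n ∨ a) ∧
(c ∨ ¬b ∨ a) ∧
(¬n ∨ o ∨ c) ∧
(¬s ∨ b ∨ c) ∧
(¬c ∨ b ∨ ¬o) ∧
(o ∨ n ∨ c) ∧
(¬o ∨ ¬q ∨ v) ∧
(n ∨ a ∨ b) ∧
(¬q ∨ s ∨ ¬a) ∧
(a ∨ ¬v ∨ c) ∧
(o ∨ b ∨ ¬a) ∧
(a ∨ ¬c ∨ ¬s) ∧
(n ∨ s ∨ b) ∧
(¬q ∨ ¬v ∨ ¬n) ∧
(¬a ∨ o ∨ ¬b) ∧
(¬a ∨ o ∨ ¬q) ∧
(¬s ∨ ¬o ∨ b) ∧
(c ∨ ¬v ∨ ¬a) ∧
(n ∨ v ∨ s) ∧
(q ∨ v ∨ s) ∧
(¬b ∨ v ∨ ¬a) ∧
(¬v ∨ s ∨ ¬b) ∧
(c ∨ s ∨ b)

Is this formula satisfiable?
Yes

Yes, the formula is satisfiable.

One satisfying assignment is: v=True, q=True, n=False, a=True, o=True, b=True, c=True, s=True

Verification: With this assignment, all 32 clauses evaluate to true.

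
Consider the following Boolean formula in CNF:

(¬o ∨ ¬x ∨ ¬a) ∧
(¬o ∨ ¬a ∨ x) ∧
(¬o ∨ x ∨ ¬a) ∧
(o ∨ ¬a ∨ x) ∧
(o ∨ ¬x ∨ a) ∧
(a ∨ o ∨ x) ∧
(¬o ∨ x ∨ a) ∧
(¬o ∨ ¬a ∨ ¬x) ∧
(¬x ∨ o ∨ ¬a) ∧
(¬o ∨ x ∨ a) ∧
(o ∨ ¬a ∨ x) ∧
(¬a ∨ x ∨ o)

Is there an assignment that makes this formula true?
Yes

Yes, the formula is satisfiable.

One satisfying assignment is: a=False, o=True, x=True

Verification: With this assignment, all 12 clauses evaluate to true.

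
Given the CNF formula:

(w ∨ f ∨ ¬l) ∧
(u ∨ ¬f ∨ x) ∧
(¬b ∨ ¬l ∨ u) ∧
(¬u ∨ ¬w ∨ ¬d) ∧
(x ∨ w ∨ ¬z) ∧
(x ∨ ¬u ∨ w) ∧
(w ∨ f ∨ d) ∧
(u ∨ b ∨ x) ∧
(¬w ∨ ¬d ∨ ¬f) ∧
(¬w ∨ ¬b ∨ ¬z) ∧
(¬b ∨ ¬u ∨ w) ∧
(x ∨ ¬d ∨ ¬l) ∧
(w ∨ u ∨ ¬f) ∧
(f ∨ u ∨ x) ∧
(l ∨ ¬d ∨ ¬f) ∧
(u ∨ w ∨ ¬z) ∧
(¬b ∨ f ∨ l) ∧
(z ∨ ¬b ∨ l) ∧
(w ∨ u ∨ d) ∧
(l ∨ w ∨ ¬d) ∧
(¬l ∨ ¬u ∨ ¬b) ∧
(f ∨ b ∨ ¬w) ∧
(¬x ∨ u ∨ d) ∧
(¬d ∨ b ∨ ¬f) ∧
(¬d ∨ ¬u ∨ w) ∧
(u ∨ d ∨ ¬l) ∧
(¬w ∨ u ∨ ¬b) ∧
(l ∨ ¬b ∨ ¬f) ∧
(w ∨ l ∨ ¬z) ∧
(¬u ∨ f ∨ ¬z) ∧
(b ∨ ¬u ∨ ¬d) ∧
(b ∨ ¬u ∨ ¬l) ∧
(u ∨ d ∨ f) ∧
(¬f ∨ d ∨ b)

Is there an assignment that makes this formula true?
No

No, the formula is not satisfiable.

No assignment of truth values to the variables can make all 34 clauses true simultaneously.

The formula is UNSAT (unsatisfiable).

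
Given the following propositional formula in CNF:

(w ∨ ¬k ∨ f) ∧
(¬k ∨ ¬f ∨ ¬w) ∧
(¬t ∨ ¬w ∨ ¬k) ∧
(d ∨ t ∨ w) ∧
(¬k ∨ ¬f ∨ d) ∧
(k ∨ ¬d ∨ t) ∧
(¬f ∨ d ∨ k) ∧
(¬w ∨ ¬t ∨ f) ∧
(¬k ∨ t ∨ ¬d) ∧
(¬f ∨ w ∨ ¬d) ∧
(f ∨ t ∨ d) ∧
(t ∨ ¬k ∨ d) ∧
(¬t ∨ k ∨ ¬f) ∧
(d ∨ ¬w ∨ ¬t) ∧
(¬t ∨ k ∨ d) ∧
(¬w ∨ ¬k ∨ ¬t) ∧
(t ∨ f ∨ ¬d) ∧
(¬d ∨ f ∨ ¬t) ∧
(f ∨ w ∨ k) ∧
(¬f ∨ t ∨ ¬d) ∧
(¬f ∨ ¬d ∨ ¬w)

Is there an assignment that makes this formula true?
No

No, the formula is not satisfiable.

No assignment of truth values to the variables can make all 21 clauses true simultaneously.

The formula is UNSAT (unsatisfiable).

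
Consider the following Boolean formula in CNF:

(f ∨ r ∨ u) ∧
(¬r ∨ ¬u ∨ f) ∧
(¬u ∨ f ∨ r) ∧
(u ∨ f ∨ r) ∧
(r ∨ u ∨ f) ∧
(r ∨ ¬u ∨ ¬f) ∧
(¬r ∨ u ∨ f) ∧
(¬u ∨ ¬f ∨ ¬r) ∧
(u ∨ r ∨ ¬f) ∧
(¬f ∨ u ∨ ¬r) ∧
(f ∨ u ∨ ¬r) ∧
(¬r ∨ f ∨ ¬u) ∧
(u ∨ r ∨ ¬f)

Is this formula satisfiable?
No

No, the formula is not satisfiable.

No assignment of truth values to the variables can make all 13 clauses true simultaneously.

The formula is UNSAT (unsatisfiable).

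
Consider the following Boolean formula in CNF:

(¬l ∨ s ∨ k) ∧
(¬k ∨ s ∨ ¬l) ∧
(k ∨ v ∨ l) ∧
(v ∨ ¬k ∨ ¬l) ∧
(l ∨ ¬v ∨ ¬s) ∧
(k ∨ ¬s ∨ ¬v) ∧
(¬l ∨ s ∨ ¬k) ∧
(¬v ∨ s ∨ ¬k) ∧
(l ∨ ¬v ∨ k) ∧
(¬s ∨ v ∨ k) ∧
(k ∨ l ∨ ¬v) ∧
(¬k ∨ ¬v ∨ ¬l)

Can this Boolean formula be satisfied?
Yes

Yes, the formula is satisfiable.

One satisfying assignment is: l=False, v=False, k=True, s=False

Verification: With this assignment, all 12 clauses evaluate to true.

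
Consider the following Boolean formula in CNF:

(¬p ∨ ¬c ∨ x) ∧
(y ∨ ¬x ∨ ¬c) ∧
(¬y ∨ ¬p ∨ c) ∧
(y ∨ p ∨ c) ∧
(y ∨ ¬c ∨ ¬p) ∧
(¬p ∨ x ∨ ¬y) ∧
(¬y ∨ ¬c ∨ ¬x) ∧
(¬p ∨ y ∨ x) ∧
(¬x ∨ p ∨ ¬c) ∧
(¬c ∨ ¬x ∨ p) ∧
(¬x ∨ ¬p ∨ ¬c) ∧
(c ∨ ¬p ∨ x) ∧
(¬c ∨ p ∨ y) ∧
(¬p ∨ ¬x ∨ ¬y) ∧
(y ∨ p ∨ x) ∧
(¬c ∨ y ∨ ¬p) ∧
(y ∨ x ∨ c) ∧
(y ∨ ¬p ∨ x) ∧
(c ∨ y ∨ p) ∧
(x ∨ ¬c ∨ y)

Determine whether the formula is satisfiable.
Yes

Yes, the formula is satisfiable.

One satisfying assignment is: c=False, x=True, p=True, y=False

Verification: With this assignment, all 20 clauses evaluate to true.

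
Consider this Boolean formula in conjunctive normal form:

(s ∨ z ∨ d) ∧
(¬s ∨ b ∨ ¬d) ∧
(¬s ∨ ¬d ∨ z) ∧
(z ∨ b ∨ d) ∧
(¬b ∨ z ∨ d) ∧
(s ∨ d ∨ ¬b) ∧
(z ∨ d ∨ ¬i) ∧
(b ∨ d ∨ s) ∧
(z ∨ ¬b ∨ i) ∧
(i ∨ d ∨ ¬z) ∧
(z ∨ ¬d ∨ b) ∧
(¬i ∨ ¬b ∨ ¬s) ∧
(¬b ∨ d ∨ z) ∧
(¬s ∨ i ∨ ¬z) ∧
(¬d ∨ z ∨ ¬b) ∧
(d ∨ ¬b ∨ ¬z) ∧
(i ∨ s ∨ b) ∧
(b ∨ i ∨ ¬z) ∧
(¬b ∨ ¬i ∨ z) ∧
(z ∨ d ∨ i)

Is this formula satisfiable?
Yes

Yes, the formula is satisfiable.

One satisfying assignment is: b=True, i=False, z=True, d=True, s=False

Verification: With this assignment, all 20 clauses evaluate to true.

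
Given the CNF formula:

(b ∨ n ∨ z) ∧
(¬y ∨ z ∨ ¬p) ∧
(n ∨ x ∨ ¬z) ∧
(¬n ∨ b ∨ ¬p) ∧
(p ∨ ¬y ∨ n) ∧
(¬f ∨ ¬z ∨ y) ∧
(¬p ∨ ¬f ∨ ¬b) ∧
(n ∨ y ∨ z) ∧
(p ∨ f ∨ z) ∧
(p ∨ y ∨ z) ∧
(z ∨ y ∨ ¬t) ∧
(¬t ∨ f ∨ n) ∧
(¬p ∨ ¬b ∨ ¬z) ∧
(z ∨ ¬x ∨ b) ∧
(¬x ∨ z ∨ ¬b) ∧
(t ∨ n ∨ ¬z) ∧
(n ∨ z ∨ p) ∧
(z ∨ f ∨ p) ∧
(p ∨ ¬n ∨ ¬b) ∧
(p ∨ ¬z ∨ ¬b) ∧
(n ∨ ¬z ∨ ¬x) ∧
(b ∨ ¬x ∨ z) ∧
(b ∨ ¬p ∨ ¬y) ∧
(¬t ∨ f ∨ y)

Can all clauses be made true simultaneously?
Yes

Yes, the formula is satisfiable.

One satisfying assignment is: b=False, n=True, t=False, z=True, y=False, p=False, x=False, f=False

Verification: With this assignment, all 24 clauses evaluate to true.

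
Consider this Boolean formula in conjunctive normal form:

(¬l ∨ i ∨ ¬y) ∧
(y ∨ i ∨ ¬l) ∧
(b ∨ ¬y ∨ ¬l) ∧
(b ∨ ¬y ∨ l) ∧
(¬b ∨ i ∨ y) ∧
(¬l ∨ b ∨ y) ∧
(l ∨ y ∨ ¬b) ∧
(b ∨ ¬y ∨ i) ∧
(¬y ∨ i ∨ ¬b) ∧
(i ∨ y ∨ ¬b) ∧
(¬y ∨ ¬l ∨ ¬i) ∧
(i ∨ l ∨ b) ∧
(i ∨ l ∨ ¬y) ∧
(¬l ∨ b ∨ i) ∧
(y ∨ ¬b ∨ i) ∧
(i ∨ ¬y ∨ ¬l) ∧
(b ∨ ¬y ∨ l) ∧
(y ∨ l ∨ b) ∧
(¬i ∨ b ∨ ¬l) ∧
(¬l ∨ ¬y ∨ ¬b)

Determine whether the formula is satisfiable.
Yes

Yes, the formula is satisfiable.

One satisfying assignment is: l=True, b=True, i=True, y=False

Verification: With this assignment, all 20 clauses evaluate to true.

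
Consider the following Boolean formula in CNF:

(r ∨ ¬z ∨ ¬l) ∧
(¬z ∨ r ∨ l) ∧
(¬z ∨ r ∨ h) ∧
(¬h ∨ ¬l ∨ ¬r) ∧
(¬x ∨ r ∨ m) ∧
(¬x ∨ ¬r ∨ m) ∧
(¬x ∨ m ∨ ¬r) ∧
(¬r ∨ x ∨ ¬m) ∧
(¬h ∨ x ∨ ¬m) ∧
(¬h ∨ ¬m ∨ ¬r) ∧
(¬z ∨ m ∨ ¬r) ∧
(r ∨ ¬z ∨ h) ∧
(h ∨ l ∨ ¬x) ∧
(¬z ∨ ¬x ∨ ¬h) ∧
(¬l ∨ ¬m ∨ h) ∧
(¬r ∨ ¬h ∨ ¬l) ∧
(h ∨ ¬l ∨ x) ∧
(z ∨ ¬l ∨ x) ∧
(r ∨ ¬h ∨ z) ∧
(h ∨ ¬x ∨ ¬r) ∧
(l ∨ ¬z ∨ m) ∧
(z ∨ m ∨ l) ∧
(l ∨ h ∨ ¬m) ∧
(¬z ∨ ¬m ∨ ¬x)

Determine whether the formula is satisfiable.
No

No, the formula is not satisfiable.

No assignment of truth values to the variables can make all 24 clauses true simultaneously.

The formula is UNSAT (unsatisfiable).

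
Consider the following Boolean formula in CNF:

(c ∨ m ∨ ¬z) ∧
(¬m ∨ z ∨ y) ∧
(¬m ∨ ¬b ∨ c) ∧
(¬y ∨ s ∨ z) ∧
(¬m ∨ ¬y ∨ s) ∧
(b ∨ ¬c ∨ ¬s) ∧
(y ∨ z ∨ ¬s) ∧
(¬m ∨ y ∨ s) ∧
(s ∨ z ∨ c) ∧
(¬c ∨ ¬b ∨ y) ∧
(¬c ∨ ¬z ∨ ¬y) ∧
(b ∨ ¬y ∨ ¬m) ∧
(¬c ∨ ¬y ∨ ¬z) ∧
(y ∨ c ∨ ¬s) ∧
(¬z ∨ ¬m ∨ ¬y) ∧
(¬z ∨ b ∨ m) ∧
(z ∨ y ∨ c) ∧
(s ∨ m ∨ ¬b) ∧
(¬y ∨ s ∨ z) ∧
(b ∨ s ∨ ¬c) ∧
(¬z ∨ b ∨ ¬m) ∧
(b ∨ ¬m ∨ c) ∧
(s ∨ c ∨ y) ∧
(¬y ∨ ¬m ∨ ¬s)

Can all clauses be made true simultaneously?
Yes

Yes, the formula is satisfiable.

One satisfying assignment is: s=True, y=True, b=False, m=False, z=False, c=False

Verification: With this assignment, all 24 clauses evaluate to true.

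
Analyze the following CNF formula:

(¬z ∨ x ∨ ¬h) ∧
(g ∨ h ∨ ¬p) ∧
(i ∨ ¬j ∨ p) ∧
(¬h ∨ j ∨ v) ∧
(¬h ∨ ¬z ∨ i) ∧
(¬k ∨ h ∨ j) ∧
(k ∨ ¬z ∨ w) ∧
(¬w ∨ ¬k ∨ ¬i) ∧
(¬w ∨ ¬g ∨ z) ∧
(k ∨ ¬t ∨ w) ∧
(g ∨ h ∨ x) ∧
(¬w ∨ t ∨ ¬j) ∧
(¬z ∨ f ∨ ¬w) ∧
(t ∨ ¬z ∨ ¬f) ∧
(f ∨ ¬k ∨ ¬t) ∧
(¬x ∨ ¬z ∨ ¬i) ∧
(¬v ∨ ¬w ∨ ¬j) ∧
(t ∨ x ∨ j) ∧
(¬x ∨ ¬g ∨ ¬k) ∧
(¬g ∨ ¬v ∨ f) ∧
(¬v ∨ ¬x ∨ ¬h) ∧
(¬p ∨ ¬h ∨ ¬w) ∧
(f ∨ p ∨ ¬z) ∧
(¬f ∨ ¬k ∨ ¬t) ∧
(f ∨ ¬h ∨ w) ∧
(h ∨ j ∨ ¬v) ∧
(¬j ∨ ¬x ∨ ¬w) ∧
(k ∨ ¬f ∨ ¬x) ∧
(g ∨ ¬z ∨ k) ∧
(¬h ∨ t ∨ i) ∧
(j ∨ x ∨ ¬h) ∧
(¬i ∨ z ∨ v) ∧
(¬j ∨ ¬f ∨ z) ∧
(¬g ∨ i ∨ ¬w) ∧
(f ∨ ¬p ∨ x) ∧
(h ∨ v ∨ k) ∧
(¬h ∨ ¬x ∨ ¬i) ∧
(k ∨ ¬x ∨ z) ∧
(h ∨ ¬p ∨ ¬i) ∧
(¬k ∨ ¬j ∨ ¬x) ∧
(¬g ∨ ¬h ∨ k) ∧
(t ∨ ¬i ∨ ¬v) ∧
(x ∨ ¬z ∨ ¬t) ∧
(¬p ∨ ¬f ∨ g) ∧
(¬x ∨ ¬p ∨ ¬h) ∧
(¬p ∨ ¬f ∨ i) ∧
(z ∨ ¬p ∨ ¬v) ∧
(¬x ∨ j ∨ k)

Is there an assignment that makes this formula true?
No

No, the formula is not satisfiable.

No assignment of truth values to the variables can make all 48 clauses true simultaneously.

The formula is UNSAT (unsatisfiable).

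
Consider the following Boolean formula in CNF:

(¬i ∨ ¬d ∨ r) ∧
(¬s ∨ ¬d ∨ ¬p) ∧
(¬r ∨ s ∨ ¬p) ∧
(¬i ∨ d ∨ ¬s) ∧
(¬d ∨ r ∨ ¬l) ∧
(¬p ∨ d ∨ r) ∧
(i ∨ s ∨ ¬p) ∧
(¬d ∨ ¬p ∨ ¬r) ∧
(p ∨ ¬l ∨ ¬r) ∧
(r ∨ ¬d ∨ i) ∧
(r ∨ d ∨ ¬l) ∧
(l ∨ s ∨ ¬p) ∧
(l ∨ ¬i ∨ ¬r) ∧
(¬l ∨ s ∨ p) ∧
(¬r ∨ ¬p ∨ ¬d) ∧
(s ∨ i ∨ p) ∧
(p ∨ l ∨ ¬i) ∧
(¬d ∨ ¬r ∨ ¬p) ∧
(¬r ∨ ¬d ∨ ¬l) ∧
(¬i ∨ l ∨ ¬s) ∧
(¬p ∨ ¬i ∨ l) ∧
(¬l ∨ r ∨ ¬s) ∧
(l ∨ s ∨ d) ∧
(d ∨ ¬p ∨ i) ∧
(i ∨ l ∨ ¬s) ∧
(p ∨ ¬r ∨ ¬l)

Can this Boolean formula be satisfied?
No

No, the formula is not satisfiable.

No assignment of truth values to the variables can make all 26 clauses true simultaneously.

The formula is UNSAT (unsatisfiable).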